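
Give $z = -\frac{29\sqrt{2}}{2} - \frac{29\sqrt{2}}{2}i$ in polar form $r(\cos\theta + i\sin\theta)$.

r = |z| = sqrt(a^2 + b^2) = sqrt((-29*sqrt(2)/2)^2 + (-29*sqrt(2)/2)^2) = sqrt(841/2 + 841/2) = sqrt(841) = 29
θ = arctan(b/a) = arctan(-20.5061/-20.5061) (quadrant-adjusted) = 225°
z = 29(cos 225° + i sin 225°)


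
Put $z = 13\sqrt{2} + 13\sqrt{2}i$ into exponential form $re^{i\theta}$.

r = |z| = sqrt((13*sqrt(2))^2 + (13*sqrt(2))^2) = sqrt(338 + 338) = sqrt(676) = 26
θ = arctan(b/a) = arctan(18.3848/18.3848) (quadrant-adjusted) = 45° = π/4
z = 26e^(i*π/4)


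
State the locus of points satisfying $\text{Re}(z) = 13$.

Re(z) = x where z = x + yi; the equation x = 13 is satisfied by all points with that x-coordinate
Locus: Vertical line x = 13


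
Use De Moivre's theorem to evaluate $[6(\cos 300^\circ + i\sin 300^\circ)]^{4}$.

By De Moivre: z^n = r^n(cos(nθ) + i sin(nθ))
= 6^4(cos(4*300°) + i sin(4*300°))
= 1296(cos 120° + i sin 120°)
= -648 + 648*sqrt(3)i


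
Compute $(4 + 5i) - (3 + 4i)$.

(4 - 3) + (5 - 4)i = 1 + i


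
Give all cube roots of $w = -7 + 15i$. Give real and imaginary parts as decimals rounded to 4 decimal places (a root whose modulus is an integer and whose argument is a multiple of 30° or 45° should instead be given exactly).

|w| = sqrt(274) ≈ 16.552945, arg(w) ≈ 115.016893°
Root modulus = sqrt(274)^(1/3) ≈ 2.548542
Root arguments: θ_k = (arg(w) + 360°k)/3 for k = 0, 1, ..., 2
Compute each root as (root modulus)(cos θ_k + i sin θ_k) using full-precision intermediates, then round to 4 decimal places.
Roots: 1.9990 + 1.5809i, -2.3686 + 0.9407i, 0.3696 - 2.5216i


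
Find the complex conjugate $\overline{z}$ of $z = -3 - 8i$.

If z = a + bi, then conjugate(z) = a - bi
conjugate(-3 - 8i) = -3 + 8i


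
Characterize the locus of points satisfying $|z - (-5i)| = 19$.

|z - z0| = r describes a circle centered at z0 with radius r
Here z0 = -5i and r = 19
Locus: Circle centered at (0, -5) with radius 19


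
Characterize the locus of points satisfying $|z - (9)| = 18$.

|z - z0| = r describes a circle centered at z0 with radius r
Here z0 = 9 and r = 18
Locus: Circle centered at (9, 0) with radius 18


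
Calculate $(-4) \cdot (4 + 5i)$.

(a1*a2 - b1*b2) + (a1*b2 + b1*a2)i
= (-16 - 0) + (-20 + 0)i
= -16 - 20i


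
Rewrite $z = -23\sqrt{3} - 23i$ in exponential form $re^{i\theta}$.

r = |z| = sqrt((-23*sqrt(3))^2 + (-23)^2) = sqrt(1587 + 529) = sqrt(2116) = 46
θ = arctan(b/a) = arctan(-23/-39.8372) (quadrant-adjusted) = 210° = 7π/6
z = 46e^(i*7π/6)


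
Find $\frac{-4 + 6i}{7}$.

Divisor is real, so divide each part by 7:
= -4/7 + (6/7)i


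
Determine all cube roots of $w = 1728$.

|w| = 1728, arg(w) = 0°
Root modulus = 1728^(1/3) = 12
Root arguments: θ_k = (0° + 360°k)/3 for k = 0, 1, ..., 2
Roots: 12, -6 + 6*sqrt(3)i, -6 - 6*sqrt(3)i


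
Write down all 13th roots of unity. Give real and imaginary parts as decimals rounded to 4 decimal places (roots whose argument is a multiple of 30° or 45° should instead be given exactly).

ω_k = e^(2πik/13) = cos(2πk/13) + i sin(2πk/13) for k = 0, 1, ..., 12
Roots: 1, 0.8855 + 0.4647i, 0.5681 + 0.8230i, 0.1205 + 0.9927i, -0.3546 + 0.9350i, -0.7485 + 0.6631i, -0.9709 + 0.2393i, -0.9709 - 0.2393i, -0.7485 - 0.6631i, -0.3546 - 0.9350i, 0.1205 - 0.9927i, 0.5681 - 0.8230i, 0.8855 - 0.4647i


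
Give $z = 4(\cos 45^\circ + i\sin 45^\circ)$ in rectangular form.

a = r cos θ = 4 * sqrt(2)/2 = 2*sqrt(2)
b = r sin θ = 4 * sqrt(2)/2 = 2*sqrt(2)
z = 2*sqrt(2) + 2*sqrt(2)i


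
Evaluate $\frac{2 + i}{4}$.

Divisor is real, so divide each part by 4:
= 1/2 + (1/4)i


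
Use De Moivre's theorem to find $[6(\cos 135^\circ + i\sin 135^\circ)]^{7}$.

By De Moivre: z^n = r^n(cos(nθ) + i sin(nθ))
= 6^7(cos(7*135°) + i sin(7*135°))
= 279936(cos 225° + i sin 225°)
= -139968*sqrt(2) - 139968*sqrt(2)i


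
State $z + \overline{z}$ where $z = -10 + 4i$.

z + conjugate(z) = (a + bi) + (a - bi) = 2a
= 2 * (-10) = -20


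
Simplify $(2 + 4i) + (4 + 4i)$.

(2 + 4) + (4 + 4)i = 6 + 8i


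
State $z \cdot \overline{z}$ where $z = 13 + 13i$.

z * conjugate(z) = |z|^2 = a^2 + b^2
= 13^2 + 13^2 = 338


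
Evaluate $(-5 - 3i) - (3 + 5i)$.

(-5 - 3) + (-3 - 5)i = -8 - 8i


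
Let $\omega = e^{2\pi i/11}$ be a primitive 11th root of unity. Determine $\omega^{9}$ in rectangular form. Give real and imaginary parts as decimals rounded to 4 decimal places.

ω^9 = e^(2πi·9/11) = e^(i·18π/11)
= cos(18π/11) + i sin(18π/11)
= 0.4154 - 0.9096i


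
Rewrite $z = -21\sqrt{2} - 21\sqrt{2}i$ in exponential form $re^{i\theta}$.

r = |z| = sqrt((-21*sqrt(2))^2 + (-21*sqrt(2))^2) = sqrt(882 + 882) = sqrt(1764) = 42
θ = arctan(b/a) = arctan(-29.6985/-29.6985) (quadrant-adjusted) = 225° = 5π/4
z = 42e^(i*5π/4)


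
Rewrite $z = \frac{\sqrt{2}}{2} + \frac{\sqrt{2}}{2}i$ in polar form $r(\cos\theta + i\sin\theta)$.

r = |z| = sqrt(a^2 + b^2) = sqrt((sqrt(2)/2)^2 + (sqrt(2)/2)^2) = sqrt(1/2 + 1/2) = sqrt(1) = 1
θ = arctan(b/a) = arctan(0.7071/0.7071) (quadrant-adjusted) = 45°
z = 1(cos 45° + i sin 45°)


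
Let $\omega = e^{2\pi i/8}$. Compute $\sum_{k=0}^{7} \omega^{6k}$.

Let ζ = ω^6 = e^(2πi·6/8). Since 8 ∤ 6, ζ ≠ 1.
Sum = Σ_{k=0}^{7} ζ^k = (ζ^8 - 1)/(ζ - 1) = (ω^{6·8} - 1)/(ζ - 1) = (1 - 1)/(ζ - 1) = 0


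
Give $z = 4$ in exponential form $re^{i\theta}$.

r = |z| = sqrt((4)^2 + (0)^2) = sqrt(16 + 0) = sqrt(16) = 4
b = 0 and a > 0, so z lies on the positive real axis: θ = 0
z = 4e^(i*0) = 4


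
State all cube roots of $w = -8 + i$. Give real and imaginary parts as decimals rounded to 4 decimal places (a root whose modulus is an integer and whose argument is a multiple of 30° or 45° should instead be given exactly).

|w| = sqrt(65) ≈ 8.062258, arg(w) ≈ 172.874984°
Root modulus = sqrt(65)^(1/3) ≈ 2.005175
Root arguments: θ_k = (arg(w) + 360°k)/3 for k = 0, 1, ..., 2
Compute each root as (root modulus)(cos θ_k + i sin θ_k) using full-precision intermediates, then round to 4 decimal places.
Roots: 1.0737 + 1.6935i, -2.0035 + 0.0831i, 0.9298 - 1.7766i


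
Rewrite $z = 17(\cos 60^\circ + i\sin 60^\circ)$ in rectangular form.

a = r cos θ = 17 * 1/2 = 17/2
b = r sin θ = 17 * sqrt(3)/2 = 17*sqrt(3)/2
z = 17/2 + (17*sqrt(3)/2)i


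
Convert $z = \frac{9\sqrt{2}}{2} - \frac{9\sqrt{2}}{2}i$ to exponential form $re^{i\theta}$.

r = |z| = sqrt((9*sqrt(2)/2)^2 + (-9*sqrt(2)/2)^2) = sqrt(81/2 + 81/2) = sqrt(81) = 9
θ = arctan(b/a) = arctan(-6.364/6.364) (quadrant-adjusted) = -45° = -π/4
z = 9e^(-i*π/4)


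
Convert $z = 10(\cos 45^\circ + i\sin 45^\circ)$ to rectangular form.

a = r cos θ = 10 * sqrt(2)/2 = 5*sqrt(2)
b = r sin θ = 10 * sqrt(2)/2 = 5*sqrt(2)
z = 5*sqrt(2) + 5*sqrt(2)i


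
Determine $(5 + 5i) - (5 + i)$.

(5 - 5) + (5 - 1)i = 4i


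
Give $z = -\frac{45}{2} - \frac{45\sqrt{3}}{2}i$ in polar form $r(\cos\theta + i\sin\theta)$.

r = |z| = sqrt(a^2 + b^2) = sqrt((-45/2)^2 + (-45*sqrt(3)/2)^2) = sqrt(2025/4 + 6075/4) = sqrt(2025) = 45
θ = arctan(b/a) = arctan(-38.9711/-22.5) (quadrant-adjusted) = 240°
z = 45(cos 240° + i sin 240°)


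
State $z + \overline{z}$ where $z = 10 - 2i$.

z + conjugate(z) = (a + bi) + (a - bi) = 2a
= 2 * 10 = 20


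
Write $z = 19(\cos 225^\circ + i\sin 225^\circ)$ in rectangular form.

a = r cos θ = 19 * -sqrt(2)/2 = -19*sqrt(2)/2
b = r sin θ = 19 * -sqrt(2)/2 = -19*sqrt(2)/2
z = -19*sqrt(2)/2 - (19*sqrt(2)/2)i


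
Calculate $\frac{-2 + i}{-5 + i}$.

Multiply numerator and denominator by conjugate (-5 - i):
= (-2 + i)(-5 - i) / ((-5)^2 + 1^2)
= (11 - 3i) / 26
= 11/26 - (3/26)i


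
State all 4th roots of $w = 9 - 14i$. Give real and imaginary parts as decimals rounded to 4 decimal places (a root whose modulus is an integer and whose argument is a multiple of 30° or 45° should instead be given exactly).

|w| = sqrt(277) ≈ 16.643317, arg(w) ≈ 302.735226°
Root modulus = sqrt(277)^(1/4) ≈ 2.019807
Root arguments: θ_k = (arg(w) + 360°k)/4 for k = 0, 1, ..., 3
Compute each root as (root modulus)(cos θ_k + i sin θ_k) using full-precision intermediates, then round to 4 decimal places.
Roots: 0.4994 + 1.9571i, -1.9571 + 0.4994i, -0.4994 - 1.9571i, 1.9571 - 0.4994i


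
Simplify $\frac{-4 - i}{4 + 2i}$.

Multiply numerator and denominator by conjugate (4 - 2i):
= (-4 - i)(4 - 2i) / (4^2 + 2^2)
= (-18 + 4i) / 20
Divide through by 2: (-9 + 2i) / 10
= -9/10 + (1/5)i


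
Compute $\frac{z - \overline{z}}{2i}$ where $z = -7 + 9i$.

z - conjugate(z) = 2bi
(z - conjugate(z))/(2i) = 2bi/(2i) = b = 9


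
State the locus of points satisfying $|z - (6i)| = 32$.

|z - z0| = r describes a circle centered at z0 with radius r
Here z0 = 6i and r = 32
Locus: Circle centered at (0, 6) with radius 32


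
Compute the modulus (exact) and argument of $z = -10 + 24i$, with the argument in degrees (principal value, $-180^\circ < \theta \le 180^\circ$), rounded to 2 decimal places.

|z| = sqrt((-10)^2 + 24^2) = 26
arg(z) = arctan(b/a) = arctan(24/-10) (quadrant-adjusted) = 112.62°


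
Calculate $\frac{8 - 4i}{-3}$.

Divisor is real, so divide each part by -3:
= -8/3 + (4/3)i


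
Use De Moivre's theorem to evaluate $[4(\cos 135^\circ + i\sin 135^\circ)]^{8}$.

By De Moivre: z^n = r^n(cos(nθ) + i sin(nθ))
= 4^8(cos(8*135°) + i sin(8*135°))
= 65536(cos 0° + i sin 0°)
= 65536


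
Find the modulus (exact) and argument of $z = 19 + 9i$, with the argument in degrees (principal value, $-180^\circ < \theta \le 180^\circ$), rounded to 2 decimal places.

|z| = sqrt(19^2 + 9^2) = sqrt(442)
arg(z) = arctan(b/a) = arctan(9/19) (quadrant-adjusted) = 25.35°


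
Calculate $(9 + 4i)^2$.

(a + bi)^2 = a^2 - b^2 + 2abi
= 9^2 - 4^2 + 2*9*4i
= 65 + 72i


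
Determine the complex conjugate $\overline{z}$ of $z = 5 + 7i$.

If z = a + bi, then conjugate(z) = a - bi
conjugate(5 + 7i) = 5 - 7i


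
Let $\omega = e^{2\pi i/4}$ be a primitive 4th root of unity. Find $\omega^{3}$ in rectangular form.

ω^3 = e^(2πi·3/4) = e^(i·3π/2)
= cos(3π/2) + i sin(3π/2)
= -i


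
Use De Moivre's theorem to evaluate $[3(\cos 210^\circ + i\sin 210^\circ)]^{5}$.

By De Moivre: z^n = r^n(cos(nθ) + i sin(nθ))
= 3^5(cos(5*210°) + i sin(5*210°))
= 243(cos 330° + i sin 330°)
= 243*sqrt(3)/2 - (243/2)i


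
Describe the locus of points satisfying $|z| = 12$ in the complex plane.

|z| = 12 means sqrt(x^2 + y^2) = 12
This is a circle of radius 12 centered at the origin


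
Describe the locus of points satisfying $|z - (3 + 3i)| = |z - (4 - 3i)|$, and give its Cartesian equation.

|z - z1| = |z - z2| means z is equidistant from z1 and z2,
i.e. the perpendicular bisector of the segment from (3, 3) to (4, -3) (midpoint (7/2, 0)).
With z = x + yi, square both sides:
(x - 3)^2 + (y - 3)^2 = (x - 4)^2 + (y - (-3))^2
The x^2 and y^2 terms cancel: 2x + (-12)y = 25 - 18 = 7
Simplify: 2x - 12y = 7
Locus: Perpendicular bisector of the segment from (3, 3) to (4, -3): the line 2x - 12y = 7


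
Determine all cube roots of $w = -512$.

|w| = 512, arg(w) = 180°
Root modulus = 512^(1/3) = 8
Root arguments: θ_k = (180° + 360°k)/3 for k = 0, 1, ..., 2
Roots: 4 + 4*sqrt(3)i, -8, 4 - 4*sqrt(3)i


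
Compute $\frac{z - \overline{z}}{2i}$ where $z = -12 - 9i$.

z - conjugate(z) = 2bi
(z - conjugate(z))/(2i) = 2bi/(2i) = b = -9


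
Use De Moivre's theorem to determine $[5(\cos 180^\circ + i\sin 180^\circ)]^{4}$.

By De Moivre: z^n = r^n(cos(nθ) + i sin(nθ))
= 5^4(cos(4*180°) + i sin(4*180°))
= 625(cos 0° + i sin 0°)
= 625


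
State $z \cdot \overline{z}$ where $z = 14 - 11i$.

z * conjugate(z) = |z|^2 = a^2 + b^2
= 14^2 + (-11)^2 = 317


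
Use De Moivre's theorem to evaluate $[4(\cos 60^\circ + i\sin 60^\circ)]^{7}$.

By De Moivre: z^n = r^n(cos(nθ) + i sin(nθ))
= 4^7(cos(7*60°) + i sin(7*60°))
= 16384(cos 60° + i sin 60°)
= 8192 + 8192*sqrt(3)i


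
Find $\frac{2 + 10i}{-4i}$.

Multiply numerator and denominator by conjugate (4i):
= (2 + 10i)(4i) / (0^2 + (-4)^2)
= (-40 + 8i) / 16
Divide through by 8: (-5 + i) / 2
= -5/2 + (1/2)i


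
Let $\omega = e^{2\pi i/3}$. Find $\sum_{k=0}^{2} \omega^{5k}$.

Let ζ = ω^5 = e^(2πi·5/3). Since 3 ∤ 5, ζ ≠ 1.
Sum = Σ_{k=0}^{2} ζ^k = (ζ^3 - 1)/(ζ - 1) = (ω^{5·3} - 1)/(ζ - 1) = (1 - 1)/(ζ - 1) = 0


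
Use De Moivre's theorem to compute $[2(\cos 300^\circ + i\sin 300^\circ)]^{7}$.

By De Moivre: z^n = r^n(cos(nθ) + i sin(nθ))
= 2^7(cos(7*300°) + i sin(7*300°))
= 128(cos 300° + i sin 300°)
= 64 - 64*sqrt(3)i


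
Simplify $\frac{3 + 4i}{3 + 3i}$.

Multiply numerator and denominator by conjugate (3 - 3i):
= (3 + 4i)(3 - 3i) / (3^2 + 3^2)
= (21 + 3i) / 18
Divide through by 3: (7 + i) / 6
= 7/6 + (1/6)i


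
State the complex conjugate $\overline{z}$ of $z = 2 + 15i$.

If z = a + bi, then conjugate(z) = a - bi
conjugate(2 + 15i) = 2 - 15i


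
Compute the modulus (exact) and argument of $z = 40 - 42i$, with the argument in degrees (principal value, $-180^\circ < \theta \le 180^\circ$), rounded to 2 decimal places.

|z| = sqrt(40^2 + (-42)^2) = 58
arg(z) = arctan(b/a) = arctan(-42/40) (quadrant-adjusted) = -46.40°


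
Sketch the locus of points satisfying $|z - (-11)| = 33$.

|z - z0| = r describes a circle centered at z0 with radius r
Here z0 = -11 and r = 33
Locus: Circle centered at (-11, 0) with radius 33


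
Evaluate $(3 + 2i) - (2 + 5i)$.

(3 - 2) + (2 - 5)i = 1 - 3i


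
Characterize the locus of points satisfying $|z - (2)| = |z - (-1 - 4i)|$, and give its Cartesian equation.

|z - z1| = |z - z2| means z is equidistant from z1 and z2,
i.e. the perpendicular bisector of the segment from (2, 0) to (-1, -4) (midpoint (1/2, -2)).
With z = x + yi, square both sides:
(x - 2)^2 + (y - 0)^2 = (x - (-1))^2 + (y - (-4))^2
The x^2 and y^2 terms cancel: -6x + (-8)y = 17 - 4 = 13
Simplify: 6x + 8y = -13
Locus: Perpendicular bisector of the segment from (2, 0) to (-1, -4): the line 6x + 8y = -13


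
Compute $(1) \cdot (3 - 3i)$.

(a1*a2 - b1*b2) + (a1*b2 + b1*a2)i
= (3 - 0) + (-3 + 0)i
= 3 - 3i


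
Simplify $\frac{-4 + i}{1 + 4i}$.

Multiply numerator and denominator by conjugate (1 - 4i):
= (-4 + i)(1 - 4i) / (1^2 + 4^2)
= (17i) / 17
= i


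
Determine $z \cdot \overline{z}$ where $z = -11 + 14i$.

z * conjugate(z) = |z|^2 = a^2 + b^2
= (-11)^2 + 14^2 = 317


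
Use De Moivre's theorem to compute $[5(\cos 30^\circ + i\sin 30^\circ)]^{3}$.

By De Moivre: z^n = r^n(cos(nθ) + i sin(nθ))
= 5^3(cos(3*30°) + i sin(3*30°))
= 125(cos 90° + i sin 90°)
= 125i


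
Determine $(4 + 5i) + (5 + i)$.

(4 + 5) + (5 + 1)i = 9 + 6i


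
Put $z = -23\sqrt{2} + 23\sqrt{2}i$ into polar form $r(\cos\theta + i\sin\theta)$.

r = |z| = sqrt(a^2 + b^2) = sqrt((-23*sqrt(2))^2 + (23*sqrt(2))^2) = sqrt(1058 + 1058) = sqrt(2116) = 46
θ = arctan(b/a) = arctan(32.5269/-32.5269) (quadrant-adjusted) = 135°
z = 46(cos 135° + i sin 135°)


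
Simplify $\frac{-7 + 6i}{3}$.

Divisor is real, so divide each part by 3:
= -7/3 + 2i


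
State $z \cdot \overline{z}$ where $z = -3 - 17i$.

z * conjugate(z) = |z|^2 = a^2 + b^2
= (-3)^2 + (-17)^2 = 298


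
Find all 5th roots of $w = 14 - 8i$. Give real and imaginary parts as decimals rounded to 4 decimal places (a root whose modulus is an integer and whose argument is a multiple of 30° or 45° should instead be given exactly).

|w| = sqrt(260) ≈ 16.124515, arg(w) ≈ 330.255119°
Root modulus = sqrt(260)^(1/5) ≈ 1.743803
Root arguments: θ_k = (arg(w) + 360°k)/5 for k = 0, 1, ..., 4
Compute each root as (root modulus)(cos θ_k + i sin θ_k) using full-precision intermediates, then round to 4 decimal places.
Roots: 0.7078 + 1.5937i, -1.2969 + 1.1657i, -1.5094 - 0.8732i, 0.3641 - 1.7054i, 1.7344 - 0.1807i


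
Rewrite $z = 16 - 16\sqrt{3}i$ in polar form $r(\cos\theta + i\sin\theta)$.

r = |z| = sqrt(a^2 + b^2) = sqrt((16)^2 + (-16*sqrt(3))^2) = sqrt(256 + 768) = sqrt(1024) = 32
θ = arctan(b/a) = arctan(-27.7128/16) (quadrant-adjusted) = 300°
z = 32(cos 300° + i sin 300°)


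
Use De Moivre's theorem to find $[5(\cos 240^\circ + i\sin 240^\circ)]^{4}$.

By De Moivre: z^n = r^n(cos(nθ) + i sin(nθ))
= 5^4(cos(4*240°) + i sin(4*240°))
= 625(cos 240° + i sin 240°)
= -625/2 - (625*sqrt(3)/2)i


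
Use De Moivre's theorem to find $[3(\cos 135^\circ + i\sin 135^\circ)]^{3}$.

By De Moivre: z^n = r^n(cos(nθ) + i sin(nθ))
= 3^3(cos(3*135°) + i sin(3*135°))
= 27(cos 45° + i sin 45°)
= 27*sqrt(2)/2 + (27*sqrt(2)/2)i


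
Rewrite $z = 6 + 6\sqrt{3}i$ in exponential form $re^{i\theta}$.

r = |z| = sqrt((6)^2 + (6*sqrt(3))^2) = sqrt(36 + 108) = sqrt(144) = 12
θ = arctan(b/a) = arctan(10.3923/6) (quadrant-adjusted) = 60° = π/3
z = 12e^(i*π/3)


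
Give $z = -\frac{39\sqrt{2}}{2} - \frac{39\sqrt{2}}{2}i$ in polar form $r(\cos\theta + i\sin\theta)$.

r = |z| = sqrt(a^2 + b^2) = sqrt((-39*sqrt(2)/2)^2 + (-39*sqrt(2)/2)^2) = sqrt(1521/2 + 1521/2) = sqrt(1521) = 39
θ = arctan(b/a) = arctan(-27.5772/-27.5772) (quadrant-adjusted) = 225°
z = 39(cos 225° + i sin 225°)


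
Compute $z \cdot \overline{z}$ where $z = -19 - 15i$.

z * conjugate(z) = |z|^2 = a^2 + b^2
= (-19)^2 + (-15)^2 = 586


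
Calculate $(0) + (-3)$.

(0 + (-3)) + (0 + 0)i = -3


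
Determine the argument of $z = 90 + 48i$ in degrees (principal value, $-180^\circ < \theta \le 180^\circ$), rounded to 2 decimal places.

θ = arctan(b/a) = arctan(48/90) (quadrant-adjusted) = 28.07°


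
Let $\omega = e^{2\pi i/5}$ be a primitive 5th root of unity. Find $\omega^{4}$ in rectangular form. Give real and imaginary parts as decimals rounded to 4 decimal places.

ω^4 = e^(2πi·4/5) = e^(i·8π/5)
= cos(8π/5) + i sin(8π/5)
= 0.3090 - 0.9511i


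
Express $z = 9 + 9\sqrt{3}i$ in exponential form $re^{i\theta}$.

r = |z| = sqrt((9)^2 + (9*sqrt(3))^2) = sqrt(81 + 243) = sqrt(324) = 18
θ = arctan(b/a) = arctan(15.5885/9) (quadrant-adjusted) = 60° = π/3
z = 18e^(i*π/3)


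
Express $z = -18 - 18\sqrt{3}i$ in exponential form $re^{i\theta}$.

r = |z| = sqrt((-18)^2 + (-18*sqrt(3))^2) = sqrt(324 + 972) = sqrt(1296) = 36
θ = arctan(b/a) = arctan(-31.1769/-18) (quadrant-adjusted) = -120° = -2π/3
z = 36e^(-i*2π/3)


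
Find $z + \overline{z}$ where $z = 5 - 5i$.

z + conjugate(z) = (a + bi) + (a - bi) = 2a
= 2 * 5 = 10


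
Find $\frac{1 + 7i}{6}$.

Divisor is real, so divide each part by 6:
= 1/6 + (7/6)i


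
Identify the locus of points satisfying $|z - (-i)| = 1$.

|z - z0| = r describes a circle centered at z0 with radius r
Here z0 = -i and r = 1
Locus: Circle centered at (0, -1) with radius 1


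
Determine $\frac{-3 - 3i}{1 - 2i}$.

Multiply numerator and denominator by conjugate (1 + 2i):
= (-3 - 3i)(1 + 2i) / (1^2 + (-2)^2)
= (3 - 9i) / 5
= 3/5 - (9/5)i


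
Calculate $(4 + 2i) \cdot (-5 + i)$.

(a1*a2 - b1*b2) + (a1*b2 + b1*a2)i
= (-20 - 2) + (4 + (-10))i
= -22 - 6i


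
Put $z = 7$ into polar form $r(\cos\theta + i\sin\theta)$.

r = |z| = sqrt(a^2 + b^2) = sqrt((7)^2 + (0)^2) = sqrt(49 + 0) = sqrt(49) = 7
b = 0 and a > 0, so z lies on the positive real axis: θ = 0°
z = 7(cos 0° + i sin 0°)


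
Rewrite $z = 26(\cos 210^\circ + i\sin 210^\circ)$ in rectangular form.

a = r cos θ = 26 * -sqrt(3)/2 = -13*sqrt(3)
b = r sin θ = 26 * -1/2 = -13
z = -13*sqrt(3) - 13i


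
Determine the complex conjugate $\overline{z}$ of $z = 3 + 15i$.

If z = a + bi, then conjugate(z) = a - bi
conjugate(3 + 15i) = 3 - 15i


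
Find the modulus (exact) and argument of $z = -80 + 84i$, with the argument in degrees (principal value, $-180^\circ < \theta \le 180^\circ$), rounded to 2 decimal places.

|z| = sqrt((-80)^2 + 84^2) = 116
arg(z) = arctan(b/a) = arctan(84/-80) (quadrant-adjusted) = 133.60°


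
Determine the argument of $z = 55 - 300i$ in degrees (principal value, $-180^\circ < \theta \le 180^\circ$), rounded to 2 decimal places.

θ = arctan(b/a) = arctan(-300/55) (quadrant-adjusted) = -79.61°


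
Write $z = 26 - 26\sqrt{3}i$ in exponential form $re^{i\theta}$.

r = |z| = sqrt((26)^2 + (-26*sqrt(3))^2) = sqrt(676 + 2028) = sqrt(2704) = 52
θ = arctan(b/a) = arctan(-45.0333/26) (quadrant-adjusted) = -60° = -π/3
z = 52e^(-i*π/3)


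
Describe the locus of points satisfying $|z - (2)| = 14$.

|z - z0| = r describes a circle centered at z0 with radius r
Here z0 = 2 and r = 14
Locus: Circle centered at (2, 0) with radius 14


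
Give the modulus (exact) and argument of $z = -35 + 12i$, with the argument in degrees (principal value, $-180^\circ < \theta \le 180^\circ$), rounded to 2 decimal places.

|z| = sqrt((-35)^2 + 12^2) = 37
arg(z) = arctan(b/a) = arctan(12/-35) (quadrant-adjusted) = 161.08°


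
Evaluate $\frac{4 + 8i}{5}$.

Divisor is real, so divide each part by 5:
= 4/5 + (8/5)i


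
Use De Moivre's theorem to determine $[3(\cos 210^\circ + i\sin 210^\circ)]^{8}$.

By De Moivre: z^n = r^n(cos(nθ) + i sin(nθ))
= 3^8(cos(8*210°) + i sin(8*210°))
= 6561(cos 240° + i sin 240°)
= -6561/2 - (6561*sqrt(3)/2)i


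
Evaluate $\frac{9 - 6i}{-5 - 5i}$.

Multiply numerator and denominator by conjugate (-5 + 5i):
= (9 - 6i)(-5 + 5i) / ((-5)^2 + (-5)^2)
= (-15 + 75i) / 50
Divide through by 5: (-3 + 15i) / 10
= -3/10 + (3/2)i


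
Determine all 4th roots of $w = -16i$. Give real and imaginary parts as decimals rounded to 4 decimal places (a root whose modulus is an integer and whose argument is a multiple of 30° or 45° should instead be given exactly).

|w| = 16, arg(w) = 270°
Root modulus = 16^(1/4) = 2
Root arguments: θ_k = (270° + 360°k)/4 for k = 0, 1, ..., 3
Compute each root as (root modulus)(cos θ_k + i sin θ_k) using full-precision intermediates, then round to 4 decimal places.
Roots: 0.7654 + 1.8478i, -1.8478 + 0.7654i, -0.7654 - 1.8478i, 1.8478 - 0.7654i


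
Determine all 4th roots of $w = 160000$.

|w| = 160000, arg(w) = 0°
Root modulus = 160000^(1/4) = 20
Root arguments: θ_k = (0° + 360°k)/4 for k = 0, 1, ..., 3
Roots: 20, 20i, -20, -20i


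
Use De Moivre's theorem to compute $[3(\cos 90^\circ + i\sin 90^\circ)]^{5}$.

By De Moivre: z^n = r^n(cos(nθ) + i sin(nθ))
= 3^5(cos(5*90°) + i sin(5*90°))
= 243(cos 90° + i sin 90°)
= 243i


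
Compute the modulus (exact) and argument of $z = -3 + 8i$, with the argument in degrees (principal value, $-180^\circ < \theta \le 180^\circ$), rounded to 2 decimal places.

|z| = sqrt((-3)^2 + 8^2) = sqrt(73)
arg(z) = arctan(b/a) = arctan(8/-3) (quadrant-adjusted) = 110.56°


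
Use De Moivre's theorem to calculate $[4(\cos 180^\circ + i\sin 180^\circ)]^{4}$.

By De Moivre: z^n = r^n(cos(nθ) + i sin(nθ))
= 4^4(cos(4*180°) + i sin(4*180°))
= 256(cos 0° + i sin 0°)
= 256


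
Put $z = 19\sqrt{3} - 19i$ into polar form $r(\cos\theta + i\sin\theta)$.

r = |z| = sqrt(a^2 + b^2) = sqrt((19*sqrt(3))^2 + (-19)^2) = sqrt(1083 + 361) = sqrt(1444) = 38
θ = arctan(b/a) = arctan(-19/32.909) (quadrant-adjusted) = 330°
z = 38(cos 330° + i sin 330°)


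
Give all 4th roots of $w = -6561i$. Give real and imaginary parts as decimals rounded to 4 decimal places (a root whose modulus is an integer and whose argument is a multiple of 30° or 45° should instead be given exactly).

|w| = 6561, arg(w) = 270°
Root modulus = 6561^(1/4) = 9
Root arguments: θ_k = (270° + 360°k)/4 for k = 0, 1, ..., 3
Compute each root as (root modulus)(cos θ_k + i sin θ_k) using full-precision intermediates, then round to 4 decimal places.
Roots: 3.4442 + 8.3149i, -8.3149 + 3.4442i, -3.4442 - 8.3149i, 8.3149 - 3.4442i


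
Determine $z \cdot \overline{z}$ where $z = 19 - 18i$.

z * conjugate(z) = |z|^2 = a^2 + b^2
= 19^2 + (-18)^2 = 685


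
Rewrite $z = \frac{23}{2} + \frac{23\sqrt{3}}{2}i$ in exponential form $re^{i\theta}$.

r = |z| = sqrt((23/2)^2 + (23*sqrt(3)/2)^2) = sqrt(529/4 + 1587/4) = sqrt(529) = 23
θ = arctan(b/a) = arctan(19.9186/11.5) (quadrant-adjusted) = 60° = π/3
z = 23e^(i*π/3)


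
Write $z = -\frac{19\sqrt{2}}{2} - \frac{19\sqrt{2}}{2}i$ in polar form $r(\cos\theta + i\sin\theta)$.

r = |z| = sqrt(a^2 + b^2) = sqrt((-19*sqrt(2)/2)^2 + (-19*sqrt(2)/2)^2) = sqrt(361/2 + 361/2) = sqrt(361) = 19
θ = arctan(b/a) = arctan(-13.435/-13.435) (quadrant-adjusted) = 225°
z = 19(cos 225° + i sin 225°)


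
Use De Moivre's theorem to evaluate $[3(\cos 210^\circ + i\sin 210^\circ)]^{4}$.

By De Moivre: z^n = r^n(cos(nθ) + i sin(nθ))
= 3^4(cos(4*210°) + i sin(4*210°))
= 81(cos 120° + i sin 120°)
= -81/2 + (81*sqrt(3)/2)i


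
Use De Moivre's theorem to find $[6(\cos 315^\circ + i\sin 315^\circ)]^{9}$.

By De Moivre: z^n = r^n(cos(nθ) + i sin(nθ))
= 6^9(cos(9*315°) + i sin(9*315°))
= 10077696(cos 315° + i sin 315°)
= 5038848*sqrt(2) - 5038848*sqrt(2)i


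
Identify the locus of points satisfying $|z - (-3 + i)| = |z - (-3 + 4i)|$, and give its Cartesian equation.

|z - z1| = |z - z2| means z is equidistant from z1 and z2,
i.e. the perpendicular bisector of the segment from (-3, 1) to (-3, 4) (midpoint (-3, 5/2)).
With z = x + yi, square both sides:
(x - (-3))^2 + (y - 1)^2 = (x - (-3))^2 + (y - 4)^2
The x^2 and y^2 terms cancel: 0x + 6y = 25 - 10 = 15
Simplify: y = 5/2
Locus: Perpendicular bisector of the segment from (-3, 1) to (-3, 4): the line y = 5/2


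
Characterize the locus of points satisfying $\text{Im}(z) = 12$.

Im(z) = y where z = x + yi; the equation y = 12 is satisfied by all points with that y-coordinate
Locus: Horizontal line y = 12


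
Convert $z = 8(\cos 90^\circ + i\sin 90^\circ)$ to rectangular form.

a = r cos θ = 8 * 0 = 0
b = r sin θ = 8 * 1 = 8
z = 8i


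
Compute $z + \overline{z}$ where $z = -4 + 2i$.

z + conjugate(z) = (a + bi) + (a - bi) = 2a
= 2 * (-4) = -8


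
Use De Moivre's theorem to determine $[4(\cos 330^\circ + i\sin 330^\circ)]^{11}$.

By De Moivre: z^n = r^n(cos(nθ) + i sin(nθ))
= 4^11(cos(11*330°) + i sin(11*330°))
= 4194304(cos 30° + i sin 30°)
= 2097152*sqrt(3) + 2097152i


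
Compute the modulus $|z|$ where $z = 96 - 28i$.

|z| = sqrt(a^2 + b^2) = sqrt(96^2 + (-28)^2) = sqrt(10000) = 100


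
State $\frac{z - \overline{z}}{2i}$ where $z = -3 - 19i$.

z - conjugate(z) = 2bi
(z - conjugate(z))/(2i) = 2bi/(2i) = b = -19


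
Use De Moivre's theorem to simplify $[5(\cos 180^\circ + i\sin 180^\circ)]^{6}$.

By De Moivre: z^n = r^n(cos(nθ) + i sin(nθ))
= 5^6(cos(6*180°) + i sin(6*180°))
= 15625(cos 0° + i sin 0°)
= 15625


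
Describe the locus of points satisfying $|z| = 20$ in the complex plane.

|z| = 20 means sqrt(x^2 + y^2) = 20
This is a circle of radius 20 centered at the origin


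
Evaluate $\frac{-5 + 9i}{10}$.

Divisor is real, so divide each part by 10:
= -1/2 + (9/10)i


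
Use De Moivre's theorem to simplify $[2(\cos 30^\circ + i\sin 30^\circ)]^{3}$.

By De Moivre: z^n = r^n(cos(nθ) + i sin(nθ))
= 2^3(cos(3*30°) + i sin(3*30°))
= 8(cos 90° + i sin 90°)
= 8i


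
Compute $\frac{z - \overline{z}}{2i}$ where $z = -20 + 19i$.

z - conjugate(z) = 2bi
(z - conjugate(z))/(2i) = 2bi/(2i) = b = 19


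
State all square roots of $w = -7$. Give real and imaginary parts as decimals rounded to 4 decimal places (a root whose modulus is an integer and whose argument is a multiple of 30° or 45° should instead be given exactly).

|w| = 7, arg(w) = 180°
Root modulus = 7^(1/2) ≈ 2.645751
Root arguments: θ_k = (180° + 360°k)/2 for k = 0, 1, ..., 1
Compute each root as (root modulus)(cos θ_k + i sin θ_k) using full-precision intermediates, then round to 4 decimal places.
Roots: 2.6458i, -2.6458i


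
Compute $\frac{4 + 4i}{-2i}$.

Multiply numerator and denominator by conjugate (2i):
= (4 + 4i)(2i) / (0^2 + (-2)^2)
= (-8 + 8i) / 4
= -2 + 2i


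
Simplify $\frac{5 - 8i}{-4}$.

Divisor is real, so divide each part by -4:
= -5/4 + 2i


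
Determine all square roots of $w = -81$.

|w| = 81, arg(w) = 180°
Root modulus = 81^(1/2) = 9
Root arguments: θ_k = (180° + 360°k)/2 for k = 0, 1, ..., 1
Roots: 9i, -9i


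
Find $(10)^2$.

(a + bi)^2 = a^2 - b^2 + 2abi
= 10^2 - 0^2 + 2*10*0i
= 100


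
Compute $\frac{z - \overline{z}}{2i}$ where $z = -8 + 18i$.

z - conjugate(z) = 2bi
(z - conjugate(z))/(2i) = 2bi/(2i) = b = 18


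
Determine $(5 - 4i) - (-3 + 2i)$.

(5 - (-3)) + (-4 - 2)i = 8 - 6i


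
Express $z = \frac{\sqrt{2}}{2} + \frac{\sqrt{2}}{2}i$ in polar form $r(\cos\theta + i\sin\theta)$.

r = |z| = sqrt(a^2 + b^2) = sqrt((sqrt(2)/2)^2 + (sqrt(2)/2)^2) = sqrt(1/2 + 1/2) = sqrt(1) = 1
θ = arctan(b/a) = arctan(0.7071/0.7071) (quadrant-adjusted) = 45°
z = 1(cos 45° + i sin 45°)


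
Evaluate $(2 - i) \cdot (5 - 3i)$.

(a1*a2 - b1*b2) + (a1*b2 + b1*a2)i
= (10 - 3) + (-6 + (-5))i
= 7 - 11i


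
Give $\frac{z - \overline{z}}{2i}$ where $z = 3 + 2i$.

z - conjugate(z) = 2bi
(z - conjugate(z))/(2i) = 2bi/(2i) = b = 2


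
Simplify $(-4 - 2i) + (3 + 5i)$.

(-4 + 3) + (-2 + 5)i = -1 + 3i


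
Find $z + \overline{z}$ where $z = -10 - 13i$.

z + conjugate(z) = (a + bi) + (a - bi) = 2a
= 2 * (-10) = -20


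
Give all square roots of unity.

ω_k = e^(2πik/2) = cos(2πk/2) + i sin(2πk/2) for k = 0, 1, ..., 1
Roots: 1, -1


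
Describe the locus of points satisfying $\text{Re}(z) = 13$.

Re(z) = x where z = x + yi; the equation x = 13 is satisfied by all points with that x-coordinate
Locus: Vertical line x = 13


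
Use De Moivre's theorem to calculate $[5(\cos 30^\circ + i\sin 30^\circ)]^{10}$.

By De Moivre: z^n = r^n(cos(nθ) + i sin(nθ))
= 5^10(cos(10*30°) + i sin(10*30°))
= 9765625(cos 300° + i sin 300°)
= 9765625/2 - (9765625*sqrt(3)/2)i


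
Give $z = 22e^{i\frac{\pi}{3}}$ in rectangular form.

a = r cos θ = 22 * 1/2 = 11
b = r sin θ = 22 * sqrt(3)/2 = 11*sqrt(3)
z = 11 + 11*sqrt(3)i


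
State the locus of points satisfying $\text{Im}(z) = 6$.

Im(z) = y where z = x + yi; the equation y = 6 is satisfied by all points with that y-coordinate
Locus: Horizontal line y = 6


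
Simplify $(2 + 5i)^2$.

(a + bi)^2 = a^2 - b^2 + 2abi
= 2^2 - 5^2 + 2*2*5i
= -21 + 20i


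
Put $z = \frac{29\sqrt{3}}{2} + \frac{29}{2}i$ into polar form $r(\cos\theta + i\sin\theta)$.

r = |z| = sqrt(a^2 + b^2) = sqrt((29*sqrt(3)/2)^2 + (29/2)^2) = sqrt(2523/4 + 841/4) = sqrt(841) = 29
θ = arctan(b/a) = arctan(14.5/25.1147) (quadrant-adjusted) = 30°
z = 29(cos 30° + i sin 30°)


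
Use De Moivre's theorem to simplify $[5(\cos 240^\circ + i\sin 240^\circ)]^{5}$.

By De Moivre: z^n = r^n(cos(nθ) + i sin(nθ))
= 5^5(cos(5*240°) + i sin(5*240°))
= 3125(cos 120° + i sin 120°)
= -3125/2 + (3125*sqrt(3)/2)i


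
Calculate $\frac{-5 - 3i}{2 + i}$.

Multiply numerator and denominator by conjugate (2 - i):
= (-5 - 3i)(2 - i) / (2^2 + 1^2)
= (-13 - i) / 5
= -13/5 - (1/5)i


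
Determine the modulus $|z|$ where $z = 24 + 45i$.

|z| = sqrt(a^2 + b^2) = sqrt(24^2 + 45^2) = sqrt(2601) = 51


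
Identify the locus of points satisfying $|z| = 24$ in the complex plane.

|z| = 24 means sqrt(x^2 + y^2) = 24
This is a circle of radius 24 centered at the origin


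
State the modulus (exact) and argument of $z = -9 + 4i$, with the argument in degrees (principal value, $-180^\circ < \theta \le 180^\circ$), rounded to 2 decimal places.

|z| = sqrt((-9)^2 + 4^2) = sqrt(97)
arg(z) = arctan(b/a) = arctan(4/-9) (quadrant-adjusted) = 156.04°


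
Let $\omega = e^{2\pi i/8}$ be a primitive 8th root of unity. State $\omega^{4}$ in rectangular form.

ω^4 = e^(2πi·4/8) = e^(i·1π)
= cos(1π) + i sin(1π)
= -1


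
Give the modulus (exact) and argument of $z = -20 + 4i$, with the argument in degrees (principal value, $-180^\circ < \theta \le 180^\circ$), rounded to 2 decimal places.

|z| = sqrt((-20)^2 + 4^2) = sqrt(416)
arg(z) = arctan(b/a) = arctan(4/-20) (quadrant-adjusted) = 168.69°


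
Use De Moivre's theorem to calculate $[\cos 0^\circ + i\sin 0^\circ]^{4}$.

By De Moivre: z^n = r^n(cos(nθ) + i sin(nθ))
= 1^4(cos(4*0°) + i sin(4*0°))
= 1(cos 0° + i sin 0°)
= 1


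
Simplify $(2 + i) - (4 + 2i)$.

(2 - 4) + (1 - 2)i = -2 - i


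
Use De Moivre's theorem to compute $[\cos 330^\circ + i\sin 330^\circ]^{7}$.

By De Moivre: z^n = r^n(cos(nθ) + i sin(nθ))
= 1^7(cos(7*330°) + i sin(7*330°))
= 1(cos 150° + i sin 150°)
= -sqrt(3)/2 + (1/2)i


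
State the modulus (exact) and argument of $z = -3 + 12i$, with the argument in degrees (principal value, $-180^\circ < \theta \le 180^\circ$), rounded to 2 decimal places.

|z| = sqrt((-3)^2 + 12^2) = sqrt(153)
arg(z) = arctan(b/a) = arctan(12/-3) (quadrant-adjusted) = 104.04°


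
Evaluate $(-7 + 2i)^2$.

(a + bi)^2 = a^2 - b^2 + 2abi
= (-7)^2 - 2^2 + 2*(-7)*2i
= 45 - 28i


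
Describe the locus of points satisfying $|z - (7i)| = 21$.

|z - z0| = r describes a circle centered at z0 with radius r
Here z0 = 7i and r = 21
Locus: Circle centered at (0, 7) with radius 21


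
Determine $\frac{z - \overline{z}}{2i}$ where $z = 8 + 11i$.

z - conjugate(z) = 2bi
(z - conjugate(z))/(2i) = 2bi/(2i) = b = 11


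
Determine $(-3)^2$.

(a + bi)^2 = a^2 - b^2 + 2abi
= (-3)^2 - 0^2 + 2*(-3)*0i
= 9


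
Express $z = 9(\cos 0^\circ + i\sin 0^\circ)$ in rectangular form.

a = r cos θ = 9 * 1 = 9
b = r sin θ = 9 * 0 = 0
z = 9


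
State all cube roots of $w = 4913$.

|w| = 4913, arg(w) = 0°
Root modulus = 4913^(1/3) = 17
Root arguments: θ_k = (0° + 360°k)/3 for k = 0, 1, ..., 2
Roots: 17, -17/2 + (17*sqrt(3)/2)i, -17/2 - (17*sqrt(3)/2)i


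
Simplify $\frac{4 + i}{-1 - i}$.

Multiply numerator and denominator by conjugate (-1 + i):
= (4 + i)(-1 + i) / ((-1)^2 + (-1)^2)
= (-5 + 3i) / 2
= -5/2 + (3/2)i


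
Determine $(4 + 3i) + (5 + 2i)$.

(4 + 5) + (3 + 2)i = 9 + 5i


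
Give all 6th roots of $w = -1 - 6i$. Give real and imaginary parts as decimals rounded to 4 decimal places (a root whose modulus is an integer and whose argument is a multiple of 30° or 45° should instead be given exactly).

|w| = sqrt(37) ≈ 6.082763, arg(w) ≈ 260.537678°
Root modulus = sqrt(37)^(1/6) ≈ 1.351088
Root arguments: θ_k = (arg(w) + 360°k)/6 for k = 0, 1, ..., 5
Compute each root as (root modulus)(cos θ_k + i sin θ_k) using full-precision intermediates, then round to 4 decimal places.
Roots: 0.9813 + 0.9287i, -0.3136 + 1.3142i, -1.2949 + 0.3855i, -0.9813 - 0.9287i, 0.3136 - 1.3142i, 1.2949 - 0.3855i


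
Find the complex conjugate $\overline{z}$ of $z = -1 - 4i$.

If z = a + bi, then conjugate(z) = a - bi
conjugate(-1 - 4i) = -1 + 4i


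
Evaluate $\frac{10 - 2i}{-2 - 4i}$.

Multiply numerator and denominator by conjugate (-2 + 4i):
= (10 - 2i)(-2 + 4i) / ((-2)^2 + (-4)^2)
= (-12 + 44i) / 20
Divide through by 4: (-3 + 11i) / 5
= -3/5 + (11/5)i


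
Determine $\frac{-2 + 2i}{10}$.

Divisor is real, so divide each part by 10:
= -1/5 + (1/5)i


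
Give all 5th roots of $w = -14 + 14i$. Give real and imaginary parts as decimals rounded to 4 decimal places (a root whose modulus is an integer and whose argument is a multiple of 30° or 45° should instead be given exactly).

|w| = sqrt(392) ≈ 19.798990, arg(w) = 135°
Root modulus = sqrt(392)^(1/5) ≈ 1.816890
Root arguments: θ_k = (135° + 360°k)/5 for k = 0, 1, ..., 4
Compute each root as (root modulus)(cos θ_k + i sin θ_k) using full-precision intermediates, then round to 4 decimal places.
Roots: 1.6189 + 0.8249i, -0.2842 + 1.7945i, -1.7945 + 0.2842i, -0.8249 - 1.6189i, 1.2847 - 1.2847i


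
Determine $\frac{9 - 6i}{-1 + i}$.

Multiply numerator and denominator by conjugate (-1 - i):
= (9 - 6i)(-1 - i) / ((-1)^2 + 1^2)
= (-15 - 3i) / 2
= -15/2 - (3/2)i


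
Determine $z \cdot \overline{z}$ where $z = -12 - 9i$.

z * conjugate(z) = |z|^2 = a^2 + b^2
= (-12)^2 + (-9)^2 = 225


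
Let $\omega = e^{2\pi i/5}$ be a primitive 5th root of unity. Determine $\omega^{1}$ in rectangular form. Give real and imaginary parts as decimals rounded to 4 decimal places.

ω^1 = e^(2πi·1/5) = e^(i·2π/5)
= cos(2π/5) + i sin(2π/5)
= 0.3090 + 0.9511i


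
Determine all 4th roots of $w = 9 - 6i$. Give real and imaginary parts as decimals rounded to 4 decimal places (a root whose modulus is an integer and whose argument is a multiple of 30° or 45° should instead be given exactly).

|w| = sqrt(117) ≈ 10.816654, arg(w) ≈ 326.309932°
Root modulus = sqrt(117)^(1/4) ≈ 1.813524
Root arguments: θ_k = (arg(w) + 360°k)/4 for k = 0, 1, ..., 3
Compute each root as (root modulus)(cos θ_k + i sin θ_k) using full-precision intermediates, then round to 4 decimal places.
Roots: 0.2656 + 1.7940i, -1.7940 + 0.2656i, -0.2656 - 1.7940i, 1.7940 - 0.2656i


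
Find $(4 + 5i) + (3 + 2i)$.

(4 + 3) + (5 + 2)i = 7 + 7i


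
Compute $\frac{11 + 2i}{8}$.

Divisor is real, so divide each part by 8:
= 11/8 + (1/4)i


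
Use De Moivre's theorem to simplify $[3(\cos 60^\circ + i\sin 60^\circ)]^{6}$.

By De Moivre: z^n = r^n(cos(nθ) + i sin(nθ))
= 3^6(cos(6*60°) + i sin(6*60°))
= 729(cos 0° + i sin 0°)
= 729


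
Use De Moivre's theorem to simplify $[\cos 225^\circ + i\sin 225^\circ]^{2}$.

By De Moivre: z^n = r^n(cos(nθ) + i sin(nθ))
= 1^2(cos(2*225°) + i sin(2*225°))
= 1(cos 90° + i sin 90°)
= i


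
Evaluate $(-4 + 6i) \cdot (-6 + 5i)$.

(a1*a2 - b1*b2) + (a1*b2 + b1*a2)i
= (24 - 30) + (-20 + (-36))i
= -6 - 56i


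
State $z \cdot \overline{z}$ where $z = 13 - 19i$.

z * conjugate(z) = |z|^2 = a^2 + b^2
= 13^2 + (-19)^2 = 530


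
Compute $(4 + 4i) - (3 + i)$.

(4 - 3) + (4 - 1)i = 1 + 3i


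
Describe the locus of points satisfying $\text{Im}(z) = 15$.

Im(z) = y where z = x + yi; the equation y = 15 is satisfied by all points with that y-coordinate
Locus: Horizontal line y = 15


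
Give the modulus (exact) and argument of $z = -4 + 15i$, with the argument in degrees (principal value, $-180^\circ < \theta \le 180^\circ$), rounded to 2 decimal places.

|z| = sqrt((-4)^2 + 15^2) = sqrt(241)
arg(z) = arctan(b/a) = arctan(15/-4) (quadrant-adjusted) = 104.93°


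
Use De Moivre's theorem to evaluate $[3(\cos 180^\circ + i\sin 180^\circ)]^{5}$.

By De Moivre: z^n = r^n(cos(nθ) + i sin(nθ))
= 3^5(cos(5*180°) + i sin(5*180°))
= 243(cos 180° + i sin 180°)
= -243


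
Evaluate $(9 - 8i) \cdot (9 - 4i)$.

(a1*a2 - b1*b2) + (a1*b2 + b1*a2)i
= (81 - 32) + (-36 + (-72))i
= 49 - 108i


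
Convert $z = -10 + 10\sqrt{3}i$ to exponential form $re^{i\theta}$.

r = |z| = sqrt((-10)^2 + (10*sqrt(3))^2) = sqrt(100 + 300) = sqrt(400) = 20
θ = arctan(b/a) = arctan(17.3205/-10) (quadrant-adjusted) = 120° = 2π/3
z = 20e^(i*2π/3)


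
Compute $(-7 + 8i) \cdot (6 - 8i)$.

(a1*a2 - b1*b2) + (a1*b2 + b1*a2)i
= (-42 - (-64)) + (56 + 48)i
= 22 + 104i


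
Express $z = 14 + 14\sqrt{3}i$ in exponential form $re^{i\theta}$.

r = |z| = sqrt((14)^2 + (14*sqrt(3))^2) = sqrt(196 + 588) = sqrt(784) = 28
θ = arctan(b/a) = arctan(24.2487/14) (quadrant-adjusted) = 60° = π/3
z = 28e^(i*π/3)


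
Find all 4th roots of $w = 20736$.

|w| = 20736, arg(w) = 0°
Root modulus = 20736^(1/4) = 12
Root arguments: θ_k = (0° + 360°k)/4 for k = 0, 1, ..., 3
Roots: 12, 12i, -12, -12i


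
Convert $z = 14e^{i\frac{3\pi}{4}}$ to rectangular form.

a = r cos θ = 14 * -sqrt(2)/2 = -7*sqrt(2)
b = r sin θ = 14 * sqrt(2)/2 = 7*sqrt(2)
z = -7*sqrt(2) + 7*sqrt(2)i
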